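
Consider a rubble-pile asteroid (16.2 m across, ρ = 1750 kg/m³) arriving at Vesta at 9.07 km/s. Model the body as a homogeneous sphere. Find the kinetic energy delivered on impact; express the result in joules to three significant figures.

E ≈ 1.60 × 10^14 J

v = 9070 m/s.
Mass m = (π/6) ρ d³ = (π/6) × 1750 × (16.2)³ = 3.896 × 10^6 kg
E = ½ m v² = 0.5 × 3.896 × 10^6 × (9070)² = 1.603 × 10^14 J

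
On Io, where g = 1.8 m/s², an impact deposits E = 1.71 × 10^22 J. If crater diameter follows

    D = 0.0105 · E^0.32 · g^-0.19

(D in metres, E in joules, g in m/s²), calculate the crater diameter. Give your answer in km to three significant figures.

D ≈ 122 km

E^0.32 = (1.71 × 10^22)^0.32 = 1.302 × 10^7
g^-0.19 = 1.8^-0.19 = 0.8943
D = 0.0105 × 1.302 × 10^7 × 0.8943 = 1.223 × 10^5 m
   = 122.3 km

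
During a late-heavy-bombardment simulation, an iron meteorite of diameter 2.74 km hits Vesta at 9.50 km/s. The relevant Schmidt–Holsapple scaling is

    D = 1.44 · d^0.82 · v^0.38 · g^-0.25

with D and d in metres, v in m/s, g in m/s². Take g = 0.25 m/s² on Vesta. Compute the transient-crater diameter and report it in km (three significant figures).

In SI units: d = 2740 m, v = 9500 m/s.
d^0.82 = 2740^0.82 = 659.1
v^0.38 = 9500^0.38 = 32.47
g^-0.25 = 0.25^-0.25 = 1.414
D = 1.44 × 659.1 × 32.47 × 1.414 = 43576 m
   = 43.58 km

D ≈ 43.6 km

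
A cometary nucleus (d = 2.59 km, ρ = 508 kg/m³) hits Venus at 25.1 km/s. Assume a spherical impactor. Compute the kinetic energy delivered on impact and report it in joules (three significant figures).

E ≈ 1.46 × 10^21 J

d = 2590 m; v = 25100 m/s.
Mass m = (π/6) ρ d³ = (π/6) × 508 × (2590)³ = 4.621 × 10^12 kg
E = ½ m v² = 0.5 × 4.621 × 10^12 × (25100)² = 1.456 × 10^21 J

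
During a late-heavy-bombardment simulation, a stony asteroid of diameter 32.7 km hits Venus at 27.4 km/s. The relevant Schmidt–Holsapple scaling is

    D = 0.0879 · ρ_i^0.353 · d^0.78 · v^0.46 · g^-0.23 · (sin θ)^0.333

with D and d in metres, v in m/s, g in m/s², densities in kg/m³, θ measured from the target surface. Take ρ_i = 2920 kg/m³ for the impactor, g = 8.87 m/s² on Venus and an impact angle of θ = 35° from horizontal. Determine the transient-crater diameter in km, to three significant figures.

D ≈ 270 km

In SI units: d = 32700 m, v = 27400 m/s.
ρ_i^0.353 = 2920^0.353 = 16.72
d^0.78 = 32700^0.78 = 3322
v^0.46 = 27400^0.46 = 110.0
g^-0.23 = 8.87^-0.23 = 0.6053
(sin 35°)^0.333 = 0.5736^0.333 = 0.8310
D = 0.0879 × 16.72 × 3322 × 110.0 × 0.6053 × 0.8310 = 2.701 × 10^5 m
   = 270.1 km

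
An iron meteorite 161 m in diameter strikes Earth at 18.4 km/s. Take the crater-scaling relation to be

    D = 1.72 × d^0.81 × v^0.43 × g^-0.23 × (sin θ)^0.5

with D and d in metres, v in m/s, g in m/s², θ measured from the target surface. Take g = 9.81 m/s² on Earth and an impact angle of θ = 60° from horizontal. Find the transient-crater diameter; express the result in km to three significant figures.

In SI units: v = 18400 m/s.
d^0.81 = 161^0.81 = 61.31
v^0.43 = 18400^0.43 = 68.21
g^-0.23 = 9.81^-0.23 = 0.5914
(sin 60°)^0.5 = 0.8660^0.5 = 0.9306
D = 1.72 × 61.31 × 68.21 × 0.5914 × 0.9306 = 3959 m
   = 3.959 km

D ≈ 3.96 km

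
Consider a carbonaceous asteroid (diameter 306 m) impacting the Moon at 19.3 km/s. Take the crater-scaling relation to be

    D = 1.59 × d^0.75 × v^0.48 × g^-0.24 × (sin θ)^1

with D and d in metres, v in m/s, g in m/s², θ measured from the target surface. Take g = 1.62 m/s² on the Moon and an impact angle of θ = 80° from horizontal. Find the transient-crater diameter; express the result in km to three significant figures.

In SI units: v = 19300 m/s.
d^0.75 = 306^0.75 = 73.16
v^0.48 = 19300^0.48 = 114.0
g^-0.24 = 1.62^-0.24 = 0.8907
(sin 80°)^1 = 0.9848^1 = 0.9848
D = 1.59 × 73.16 × 114.0 × 0.8907 × 0.9848 = 11632 m
   = 11.63 km

D ≈ 11.6 km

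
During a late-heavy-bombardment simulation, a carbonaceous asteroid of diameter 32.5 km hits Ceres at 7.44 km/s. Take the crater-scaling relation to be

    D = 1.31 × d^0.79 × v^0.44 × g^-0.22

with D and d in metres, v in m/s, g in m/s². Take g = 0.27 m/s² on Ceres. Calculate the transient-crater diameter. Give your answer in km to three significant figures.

D ≈ 324 km

In SI units: d = 32500 m, v = 7440 m/s.
d^0.79 = 32500^0.79 = 3668
v^0.44 = 7440^0.44 = 50.52
g^-0.22 = 0.27^-0.22 = 1.334
D = 1.31 × 3668 × 50.52 × 1.334 = 3.238 × 10^5 m
   = 323.8 km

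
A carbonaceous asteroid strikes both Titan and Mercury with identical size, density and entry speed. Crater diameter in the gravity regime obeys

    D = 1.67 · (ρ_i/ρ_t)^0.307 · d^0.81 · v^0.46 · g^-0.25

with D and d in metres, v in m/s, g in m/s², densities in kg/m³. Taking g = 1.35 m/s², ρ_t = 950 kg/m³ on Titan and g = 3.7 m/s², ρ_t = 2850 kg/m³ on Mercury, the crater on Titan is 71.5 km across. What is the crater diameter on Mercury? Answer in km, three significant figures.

D ≈ 39.7 km

The impactor-only factors (d, v, ρ_i) cancel in the ratio, leaving D_Mercury/D_Titan = (g_Mercury/g_Titan)^-0.25 · (ρ_t,Titan/ρ_t,Mercury)^0.307.
(3.7/1.35)^-0.25 = 2.741^-0.25 = 0.7772
(950/2850)^0.307 = 0.3333^0.307 = 0.7137
Ratio = 0.7772 × 0.7137 = 0.5547
D_Mercury = 0.5547 × 71.5 km = 39.7 km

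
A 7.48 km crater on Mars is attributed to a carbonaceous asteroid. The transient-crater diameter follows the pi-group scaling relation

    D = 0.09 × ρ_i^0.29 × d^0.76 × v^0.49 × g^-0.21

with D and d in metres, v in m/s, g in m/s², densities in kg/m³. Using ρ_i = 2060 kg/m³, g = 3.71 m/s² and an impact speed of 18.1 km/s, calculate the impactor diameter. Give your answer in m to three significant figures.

Rearranging for d: d = [D / (0.09 · 2060^0.29 · 18100^0.49 · 3.71^-0.21)]^(1/0.76).
D = 7480 m.
2060^0.29 = 9.142
18100^0.49 = 122.0
3.71^-0.21 = 0.7593
Denominator = 0.09 × 9.142 × 122.0 × 0.7593 = 76.22
D / 76.22 = 7480 / 76.22 = 98.14
d = 98.14^(1/0.76) = 98.14^1.3158 = 417.7 m

d ≈ 418 m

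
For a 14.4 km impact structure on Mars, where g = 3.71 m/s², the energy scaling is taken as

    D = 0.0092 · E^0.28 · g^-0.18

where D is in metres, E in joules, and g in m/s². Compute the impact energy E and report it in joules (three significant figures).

E ≈ 3.09 × 10^22 J

Rearranging: E = [D / (0.0092 · g^-0.18)]^(1/0.28).
D = 14400 m.
g^-0.18 = 3.71^-0.18 = 0.7898
D / (0.0092 × 0.7898) = 14400 / (7.266 × 10^-3) = 1.982 × 10^6
E = (1.982 × 10^6)^3.5714 = 3.087 × 10^22 J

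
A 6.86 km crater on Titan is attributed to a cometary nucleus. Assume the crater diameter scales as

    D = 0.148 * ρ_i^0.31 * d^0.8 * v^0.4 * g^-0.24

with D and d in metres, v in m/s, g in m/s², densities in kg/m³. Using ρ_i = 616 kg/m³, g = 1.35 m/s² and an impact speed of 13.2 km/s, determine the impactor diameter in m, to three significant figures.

d ≈ 538 m

Rearranging for d: d = [D / (0.148 · 616^0.31 · 13200^0.4 · 1.35^-0.24)]^(1/0.8).
D = 6860 m.
616^0.31 = 7.324
13200^0.4 = 44.49
1.35^-0.24 = 0.9305
Denominator = 0.148 × 7.324 × 44.49 × 0.9305 = 44.87
D / 44.87 = 6860 / 44.87 = 152.9
d = 152.9^(1/0.8) = 152.9^1.25 = 537.7 m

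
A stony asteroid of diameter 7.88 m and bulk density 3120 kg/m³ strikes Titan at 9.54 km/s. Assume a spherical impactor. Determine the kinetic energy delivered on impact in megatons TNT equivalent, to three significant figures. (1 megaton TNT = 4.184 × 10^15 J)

v = 9540 m/s.
Mass m = (π/6) ρ d³ = (π/6) × 3120 × (7.88)³ = 7.993 × 10^5 kg
E = ½ m v² = 0.5 × 7.993 × 10^5 × (9540)² = 3.637 × 10^13 J
   = 3.637 × 10^13 / 4.184×10^15 = 8.693 × 10^-3 Mt

E ≈ 8.69 × 10^-3 Mt TNT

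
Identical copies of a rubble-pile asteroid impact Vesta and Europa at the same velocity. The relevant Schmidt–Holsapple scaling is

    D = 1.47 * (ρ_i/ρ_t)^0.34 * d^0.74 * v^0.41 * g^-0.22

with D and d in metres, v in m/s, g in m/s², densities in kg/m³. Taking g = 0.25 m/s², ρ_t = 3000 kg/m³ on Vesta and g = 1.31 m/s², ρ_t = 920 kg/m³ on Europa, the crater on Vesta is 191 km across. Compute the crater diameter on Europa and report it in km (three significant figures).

D ≈ 198 km

The impactor-only factors (d, v, ρ_i) cancel in the ratio, leaving D_Europa/D_Vesta = (g_Europa/g_Vesta)^-0.22 · (ρ_t,Vesta/ρ_t,Europa)^0.34.
(1.31/0.25)^-0.22 = 5.240^-0.22 = 0.6946
(3000/920)^0.34 = 3.261^0.34 = 1.495
Ratio = 0.6946 × 1.495 = 1.038
D_Europa = 1.038 × 191 km = 198 km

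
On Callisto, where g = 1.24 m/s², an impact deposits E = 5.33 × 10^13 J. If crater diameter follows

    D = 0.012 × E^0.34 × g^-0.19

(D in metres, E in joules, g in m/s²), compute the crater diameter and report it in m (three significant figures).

D ≈ 535 m

E^0.34 = (5.33 × 10^13)^0.34 = 4.646 × 10^4
g^-0.19 = 1.24^-0.19 = 0.9600
D = 0.012 × 4.646 × 10^4 × 0.9600 = 535.2 m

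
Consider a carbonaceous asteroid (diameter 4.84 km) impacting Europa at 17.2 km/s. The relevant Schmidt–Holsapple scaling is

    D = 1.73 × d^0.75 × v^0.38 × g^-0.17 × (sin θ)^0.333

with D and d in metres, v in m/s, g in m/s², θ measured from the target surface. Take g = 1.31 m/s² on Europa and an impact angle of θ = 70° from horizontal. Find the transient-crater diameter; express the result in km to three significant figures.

In SI units: d = 4840 m, v = 17200 m/s.
d^0.75 = 4840^0.75 = 580.3
v^0.38 = 17200^0.38 = 40.69
g^-0.17 = 1.31^-0.17 = 0.9551
(sin 70°)^0.333 = 0.9397^0.333 = 0.9795
D = 1.73 × 580.3 × 40.69 × 0.9551 × 0.9795 = 38216 m
   = 38.22 km

D ≈ 38.2 km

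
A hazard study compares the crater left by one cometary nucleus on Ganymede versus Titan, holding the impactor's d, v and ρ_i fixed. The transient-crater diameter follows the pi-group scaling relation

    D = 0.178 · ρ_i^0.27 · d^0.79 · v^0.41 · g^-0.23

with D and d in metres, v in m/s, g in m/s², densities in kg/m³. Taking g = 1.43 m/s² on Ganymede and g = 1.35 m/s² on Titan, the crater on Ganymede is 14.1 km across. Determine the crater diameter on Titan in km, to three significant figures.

D ≈ 14.3 km

All impactor-dependent factors cancel in the ratio, leaving D_Titan/D_Ganymede = (g_Titan/g_Ganymede)^-0.23.
(1.35/1.43)^-0.23 = 0.9441^-0.23 = 1.013
D_Titan = 1.013 × 14.1 km = 14.3 km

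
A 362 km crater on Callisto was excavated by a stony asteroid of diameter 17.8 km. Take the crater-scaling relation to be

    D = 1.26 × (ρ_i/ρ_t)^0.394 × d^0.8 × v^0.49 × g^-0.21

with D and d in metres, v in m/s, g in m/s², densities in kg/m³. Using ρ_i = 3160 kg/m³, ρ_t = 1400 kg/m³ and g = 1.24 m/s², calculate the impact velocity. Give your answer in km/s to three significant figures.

Rearranging for v: v = [D / (1.26 · (3160/1400)^0.394 · 17800^0.8 · 1.24^-0.21)]^(1/0.49).
D = 362000 m.
(3160/1400)^0.394 = 1.378
17800^0.8 = 2514
1.24^-0.21 = 0.9558
Denominator = 1.26 × 1.378 × 2514 × 0.9558 = 4172
D / 4172 = 362000 / 4172 = 86.77
v = 86.77^(1/0.49) = 86.77^2.0408 = 9033 m/s

v ≈ 9.03 km/s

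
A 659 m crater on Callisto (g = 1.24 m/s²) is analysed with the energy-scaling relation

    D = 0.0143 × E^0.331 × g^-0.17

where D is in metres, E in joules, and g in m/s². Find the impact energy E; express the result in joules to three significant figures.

Rearranging: E = [D / (0.0143 · g^-0.17)]^(1/0.331).
g^-0.17 = 1.24^-0.17 = 0.9641
D / (0.0143 × 0.9641) = 659 / (0.01379) = 4.779 × 10^4
E = (4.779 × 10^4)^3.0211 = 1.370 × 10^14 J

E ≈ 1.37 × 10^14 J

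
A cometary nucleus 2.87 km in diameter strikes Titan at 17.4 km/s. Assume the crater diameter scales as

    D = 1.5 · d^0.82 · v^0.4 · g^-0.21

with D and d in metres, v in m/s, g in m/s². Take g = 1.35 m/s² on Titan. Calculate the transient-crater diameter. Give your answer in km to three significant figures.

In SI units: d = 2870 m, v = 17400 m/s.
d^0.82 = 2870^0.82 = 684.6
v^0.4 = 17400^0.4 = 49.68
g^-0.21 = 1.35^-0.21 = 0.9389
D = 1.5 × 684.6 × 49.68 × 0.9389 = 47899 m
   = 47.90 km

D ≈ 47.9 km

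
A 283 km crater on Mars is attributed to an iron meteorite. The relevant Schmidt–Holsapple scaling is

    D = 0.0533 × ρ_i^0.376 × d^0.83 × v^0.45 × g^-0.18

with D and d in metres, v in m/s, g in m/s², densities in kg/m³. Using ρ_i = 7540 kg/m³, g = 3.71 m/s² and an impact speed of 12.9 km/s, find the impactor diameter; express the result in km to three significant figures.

Rearranging for d: d = [D / (0.0533 · 7540^0.376 · 12900^0.45 · 3.71^-0.18)]^(1/0.83).
D = 283000 m.
7540^0.376 = 28.70
12900^0.45 = 70.76
3.71^-0.18 = 0.7898
Denominator = 0.0533 × 28.70 × 70.76 × 0.7898 = 85.49
D / 85.49 = 283000 / 85.49 = 3310
d = 3310^(1/0.83) = 3310^1.2048 = 17406 m

d ≈ 17.4 km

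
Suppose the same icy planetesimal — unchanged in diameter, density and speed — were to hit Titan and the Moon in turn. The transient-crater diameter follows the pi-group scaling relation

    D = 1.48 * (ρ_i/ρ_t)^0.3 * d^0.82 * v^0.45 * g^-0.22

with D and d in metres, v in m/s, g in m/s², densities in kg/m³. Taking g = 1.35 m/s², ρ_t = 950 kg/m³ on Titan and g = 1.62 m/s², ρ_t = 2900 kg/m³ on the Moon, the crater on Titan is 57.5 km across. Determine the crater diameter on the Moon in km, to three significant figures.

D ≈ 39.5 km

The impactor-only factors (d, v, ρ_i) cancel in the ratio, leaving D_Moon/D_Titan = (g_Moon/g_Titan)^-0.22 · (ρ_t,Titan/ρ_t,Moon)^0.3.
(1.62/1.35)^-0.22 = 1.200^-0.22 = 0.9607
(950/2900)^0.3 = 0.3276^0.3 = 0.7155
Ratio = 0.9607 × 0.7155 = 0.6874
D_Moon = 0.6874 × 57.5 km = 39.5 km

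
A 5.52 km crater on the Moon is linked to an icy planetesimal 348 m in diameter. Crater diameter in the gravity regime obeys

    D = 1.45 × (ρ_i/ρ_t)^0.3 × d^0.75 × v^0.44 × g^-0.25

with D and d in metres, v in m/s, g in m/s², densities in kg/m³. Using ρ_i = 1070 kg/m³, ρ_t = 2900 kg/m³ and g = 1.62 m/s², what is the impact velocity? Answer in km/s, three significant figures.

Rearranging for v: v = [D / (1.45 · (1070/2900)^0.3 · 348^0.75 · 1.62^-0.25)]^(1/0.44).
D = 5520 m.
(1070/2900)^0.3 = 0.7415
348^0.75 = 80.57
1.62^-0.25 = 0.8864
Denominator = 1.45 × 0.7415 × 80.57 × 0.8864 = 76.79
D / 76.79 = 5520 / 76.79 = 71.88
v = 71.88^(1/0.44) = 71.88^2.2727 = 16577 m/s

v ≈ 16.6 km/s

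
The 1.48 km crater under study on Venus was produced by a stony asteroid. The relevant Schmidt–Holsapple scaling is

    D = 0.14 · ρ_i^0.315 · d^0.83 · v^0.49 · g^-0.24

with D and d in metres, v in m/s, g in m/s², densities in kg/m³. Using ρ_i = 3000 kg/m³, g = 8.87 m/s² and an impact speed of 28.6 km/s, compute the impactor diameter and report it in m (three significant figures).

Rearranging for d: d = [D / (0.14 · 3000^0.315 · 28600^0.49 · 8.87^-0.24)]^(1/0.83).
D = 1480 m.
3000^0.315 = 12.45
28600^0.49 = 152.6
8.87^-0.24 = 0.5922
Denominator = 0.14 × 12.45 × 152.6 × 0.5922 = 157.5
D / 157.5 = 1480 / 157.5 = 9.397
d = 9.397^(1/0.83) = 9.397^1.2048 = 14.87 m

d ≈ 14.9 m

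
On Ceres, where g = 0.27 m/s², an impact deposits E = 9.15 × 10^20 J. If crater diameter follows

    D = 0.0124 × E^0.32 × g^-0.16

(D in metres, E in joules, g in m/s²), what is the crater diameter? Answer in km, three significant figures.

D ≈ 78.0 km

E^0.32 = (9.15 × 10^20)^0.32 = 5.101 × 10^6
g^-0.16 = 0.27^-0.16 = 1.233
D = 0.0124 × 5.101 × 10^6 × 1.233 = 77990 m
   = 77.99 km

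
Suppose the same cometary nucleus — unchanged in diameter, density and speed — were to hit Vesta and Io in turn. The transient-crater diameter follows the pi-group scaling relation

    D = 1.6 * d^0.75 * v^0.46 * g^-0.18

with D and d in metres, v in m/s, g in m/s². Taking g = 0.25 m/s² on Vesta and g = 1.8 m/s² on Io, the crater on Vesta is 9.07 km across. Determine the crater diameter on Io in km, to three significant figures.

D ≈ 6.36 km

All impactor-dependent factors cancel in the ratio, leaving D_Io/D_Vesta = (g_Io/g_Vesta)^-0.18.
(1.8/0.25)^-0.18 = 7.200^-0.18 = 0.7009
D_Io = 0.7009 × 9.07 km = 6.36 km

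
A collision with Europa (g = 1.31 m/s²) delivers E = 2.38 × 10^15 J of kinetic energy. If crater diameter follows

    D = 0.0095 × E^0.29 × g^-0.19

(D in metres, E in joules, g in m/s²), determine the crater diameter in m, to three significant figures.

E^0.29 = (2.38 × 10^15)^0.29 = 2.879 × 10^4
g^-0.19 = 1.31^-0.19 = 0.9500
D = 0.0095 × 2.879 × 10^4 × 0.9500 = 259.8 m

D ≈ 260 m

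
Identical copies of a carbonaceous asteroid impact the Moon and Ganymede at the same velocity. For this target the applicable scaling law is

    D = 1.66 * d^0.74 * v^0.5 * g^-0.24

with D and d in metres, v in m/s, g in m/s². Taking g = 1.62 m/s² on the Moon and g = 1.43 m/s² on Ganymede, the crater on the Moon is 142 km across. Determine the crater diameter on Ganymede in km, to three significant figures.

D ≈ 146 km

All impactor-dependent factors cancel in the ratio, leaving D_Ganymede/D_Moon = (g_Ganymede/g_Moon)^-0.24.
(1.43/1.62)^-0.24 = 0.8827^-0.24 = 1.030
D_Ganymede = 1.030 × 142 km = 146 km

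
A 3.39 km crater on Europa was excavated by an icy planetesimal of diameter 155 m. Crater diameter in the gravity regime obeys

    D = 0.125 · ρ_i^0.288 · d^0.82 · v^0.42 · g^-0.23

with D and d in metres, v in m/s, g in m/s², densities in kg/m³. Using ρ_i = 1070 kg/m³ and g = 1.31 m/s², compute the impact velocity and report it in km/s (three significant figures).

Rearranging for v: v = [D / (0.125 · 1070^0.288 · 155^0.82 · 1.31^-0.23)]^(1/0.42).
D = 3390 m.
1070^0.288 = 7.455
155^0.82 = 62.53
1.31^-0.23 = 0.9398
Denominator = 0.125 × 7.455 × 62.53 × 0.9398 = 54.76
D / 54.76 = 3390 / 54.76 = 61.91
v = 61.91^(1/0.42) = 61.91^2.381 = 18458 m/s

v ≈ 18.5 km/s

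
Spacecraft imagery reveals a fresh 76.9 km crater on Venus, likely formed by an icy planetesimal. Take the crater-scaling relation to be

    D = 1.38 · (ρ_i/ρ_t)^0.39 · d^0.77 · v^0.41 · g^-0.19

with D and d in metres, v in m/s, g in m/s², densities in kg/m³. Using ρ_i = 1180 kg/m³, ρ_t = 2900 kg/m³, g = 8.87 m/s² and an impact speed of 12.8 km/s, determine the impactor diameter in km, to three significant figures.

d ≈ 25.6 km

Rearranging for d: d = [D / (1.38 · (1180/2900)^0.39 · 12800^0.41 · 8.87^-0.19)]^(1/0.77).
D = 76900 m.
(1180/2900)^0.39 = 0.7042
12800^0.41 = 48.30
8.87^-0.19 = 0.6605
Denominator = 1.38 × 0.7042 × 48.30 × 0.6605 = 31.00
D / 31.00 = 76900 / 31.00 = 2481
d = 2481^(1/0.77) = 2481^1.2987 = 25621 m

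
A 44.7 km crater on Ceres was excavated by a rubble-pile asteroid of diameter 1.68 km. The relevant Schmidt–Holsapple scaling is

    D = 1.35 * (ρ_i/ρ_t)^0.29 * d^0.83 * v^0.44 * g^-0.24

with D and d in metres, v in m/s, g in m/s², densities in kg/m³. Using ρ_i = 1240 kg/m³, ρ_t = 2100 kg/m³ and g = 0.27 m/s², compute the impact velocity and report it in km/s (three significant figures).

Rearranging for v: v = [D / (1.35 · (1240/2100)^0.29 · 1680^0.83 · 0.27^-0.24)]^(1/0.44).
D = 44700 m.
(1240/2100)^0.29 = 0.8583
1680^0.83 = 475.3
0.27^-0.24 = 1.369
Denominator = 1.35 × 0.8583 × 475.3 × 1.369 = 754.0
D / 754.0 = 44700 / 754.0 = 59.28
v = 59.28^(1/0.44) = 59.28^2.2727 = 10698 m/s

v ≈ 10.7 km/s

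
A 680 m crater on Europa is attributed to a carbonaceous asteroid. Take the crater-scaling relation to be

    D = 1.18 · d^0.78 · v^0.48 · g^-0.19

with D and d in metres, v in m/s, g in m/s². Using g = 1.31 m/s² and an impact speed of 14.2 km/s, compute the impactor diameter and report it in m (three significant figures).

Rearranging for d: d = [D / (1.18 · 14200^0.48 · 1.31^-0.19)]^(1/0.78).
14200^0.48 = 98.42
1.31^-0.19 = 0.9500
Denominator = 1.18 × 98.42 × 0.9500 = 110.3
D / 110.3 = 680 / 110.3 = 6.165
d = 6.165^(1/0.78) = 6.165^1.2821 = 10.30 m

d ≈ 10.3 m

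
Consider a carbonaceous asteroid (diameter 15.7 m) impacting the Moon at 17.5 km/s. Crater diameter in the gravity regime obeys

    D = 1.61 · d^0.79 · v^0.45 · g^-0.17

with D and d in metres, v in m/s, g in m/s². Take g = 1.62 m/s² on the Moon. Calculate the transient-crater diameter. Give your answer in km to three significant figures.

In SI units: v = 17500 m/s.
d^0.79 = 15.7^0.79 = 8.806
v^0.45 = 17500^0.45 = 81.16
g^-0.17 = 1.62^-0.17 = 0.9213
D = 1.61 × 8.806 × 81.16 × 0.9213 = 1060 m
   = 1.060 km

D ≈ 1.06 km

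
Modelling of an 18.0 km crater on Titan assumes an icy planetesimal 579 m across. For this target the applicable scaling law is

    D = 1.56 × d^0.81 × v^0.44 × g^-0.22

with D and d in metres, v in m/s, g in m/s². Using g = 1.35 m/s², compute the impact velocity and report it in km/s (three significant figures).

Rearranging for v: v = [D / (1.56 · 579^0.81 · 1.35^-0.22)]^(1/0.44).
D = 18000 m.
579^0.81 = 172.9
1.35^-0.22 = 0.9361
Denominator = 1.56 × 172.9 × 0.9361 = 252.5
D / 252.5 = 18000 / 252.5 = 71.29
v = 71.29^(1/0.44) = 71.29^2.2727 = 16270 m/s

v ≈ 16.3 km/s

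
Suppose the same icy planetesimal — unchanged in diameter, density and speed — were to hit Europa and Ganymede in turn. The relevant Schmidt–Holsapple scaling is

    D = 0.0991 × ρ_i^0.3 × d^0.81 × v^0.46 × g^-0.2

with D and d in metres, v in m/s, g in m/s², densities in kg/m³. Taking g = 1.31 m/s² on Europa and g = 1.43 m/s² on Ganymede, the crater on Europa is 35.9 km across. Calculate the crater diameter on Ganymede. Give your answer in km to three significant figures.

D ≈ 35.3 km

All impactor-dependent factors cancel in the ratio, leaving D_Ganymede/D_Europa = (g_Ganymede/g_Europa)^-0.2.
(1.43/1.31)^-0.2 = 1.092^-0.2 = 0.9826
D_Ganymede = 0.9826 × 35.9 km = 35.3 km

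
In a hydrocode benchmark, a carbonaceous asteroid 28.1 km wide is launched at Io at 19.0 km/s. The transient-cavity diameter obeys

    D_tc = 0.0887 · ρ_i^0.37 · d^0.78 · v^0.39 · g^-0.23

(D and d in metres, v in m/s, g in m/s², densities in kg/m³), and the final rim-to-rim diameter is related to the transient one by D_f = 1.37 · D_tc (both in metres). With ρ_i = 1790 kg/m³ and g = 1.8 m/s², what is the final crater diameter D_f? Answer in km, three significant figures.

In SI: d = 28100 m, v = 19000 m/s.
ρ_i^0.37 = 1790^0.37 = 15.98
d^0.78 = 28100^0.78 = 2951
v^0.39 = 19000^0.39 = 46.64
g^-0.23 = 1.8^-0.23 = 0.8735
D_tc = 0.0887 × 15.98 × 2951 × 46.64 × 0.8735 = 1.704 × 10^5 m
D_f = 1.37 × 1.704 × 10^5 = 2.334 × 10^5 m
     = 233.4 km

D_f ≈ 233 km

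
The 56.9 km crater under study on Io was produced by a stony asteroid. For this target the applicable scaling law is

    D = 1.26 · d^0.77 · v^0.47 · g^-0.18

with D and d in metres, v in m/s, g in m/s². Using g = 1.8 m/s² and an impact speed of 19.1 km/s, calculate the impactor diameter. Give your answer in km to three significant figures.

d ≈ 3.10 km

Rearranging for d: d = [D / (1.26 · 19100^0.47 · 1.8^-0.18)]^(1/0.77).
D = 56900 m.
19100^0.47 = 102.8
1.8^-0.18 = 0.8996
Denominator = 1.26 × 102.8 × 0.8996 = 116.5
D / 116.5 = 56900 / 116.5 = 488.4
d = 488.4^(1/0.77) = 488.4^1.2987 = 3104 m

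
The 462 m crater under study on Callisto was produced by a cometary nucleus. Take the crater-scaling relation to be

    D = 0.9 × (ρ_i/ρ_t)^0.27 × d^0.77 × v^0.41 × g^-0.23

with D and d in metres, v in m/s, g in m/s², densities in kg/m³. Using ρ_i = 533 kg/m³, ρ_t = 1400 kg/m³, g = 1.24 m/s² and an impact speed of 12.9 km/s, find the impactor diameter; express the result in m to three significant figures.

d ≈ 32.1 m

Rearranging for d: d = [D / (0.9 · (533/1400)^0.27 · 12900^0.41 · 1.24^-0.23)]^(1/0.77).
(533/1400)^0.27 = 0.7705
12900^0.41 = 48.46
1.24^-0.23 = 0.9517
Denominator = 0.9 × 0.7705 × 48.46 × 0.9517 = 31.98
D / 31.98 = 462 / 31.98 = 14.45
d = 14.45^(1/0.77) = 14.45^1.2987 = 32.09 m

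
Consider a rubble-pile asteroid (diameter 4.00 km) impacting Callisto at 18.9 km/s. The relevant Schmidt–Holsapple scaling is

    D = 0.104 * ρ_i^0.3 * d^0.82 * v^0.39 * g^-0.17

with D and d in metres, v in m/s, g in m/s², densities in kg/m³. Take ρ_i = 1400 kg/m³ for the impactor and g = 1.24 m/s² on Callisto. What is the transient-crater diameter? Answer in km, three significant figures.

In SI units: d = 4000 m, v = 18900 m/s.
ρ_i^0.3 = 1400^0.3 = 8.787
d^0.82 = 4000^0.82 = 898.9
v^0.39 = 18900^0.39 = 46.54
g^-0.17 = 1.24^-0.17 = 0.9641
D = 0.104 × 8.787 × 898.9 × 46.54 × 0.9641 = 36858 m
   = 36.86 km

D ≈ 36.9 km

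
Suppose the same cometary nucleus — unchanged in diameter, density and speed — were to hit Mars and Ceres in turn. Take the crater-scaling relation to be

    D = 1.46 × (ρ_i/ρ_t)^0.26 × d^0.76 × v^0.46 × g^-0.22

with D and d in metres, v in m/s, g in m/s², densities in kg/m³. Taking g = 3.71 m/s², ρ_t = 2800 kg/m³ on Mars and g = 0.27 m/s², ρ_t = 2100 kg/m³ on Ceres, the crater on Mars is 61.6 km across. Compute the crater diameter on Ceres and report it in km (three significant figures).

D ≈ 118 km

The impactor-only factors (d, v, ρ_i) cancel in the ratio, leaving D_Ceres/D_Mars = (g_Ceres/g_Mars)^-0.22 · (ρ_t,Mars/ρ_t,Ceres)^0.26.
(0.27/3.71)^-0.22 = 0.07278^-0.22 = 1.780
(2800/2100)^0.26 = 1.333^0.26 = 1.078
Ratio = 1.780 × 1.078 = 1.919
D_Ceres = 1.919 × 61.6 km = 118 km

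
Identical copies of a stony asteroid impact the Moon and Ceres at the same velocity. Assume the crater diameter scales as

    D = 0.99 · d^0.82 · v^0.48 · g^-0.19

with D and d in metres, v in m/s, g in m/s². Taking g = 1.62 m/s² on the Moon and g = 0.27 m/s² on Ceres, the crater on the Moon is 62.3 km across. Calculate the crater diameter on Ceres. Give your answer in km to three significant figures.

D ≈ 87.6 km

All impactor-dependent factors cancel in the ratio, leaving D_Ceres/D_Moon = (g_Ceres/g_Moon)^-0.19.
(0.27/1.62)^-0.19 = 0.1667^-0.19 = 1.406
D_Ceres = 1.406 × 62.3 km = 87.6 km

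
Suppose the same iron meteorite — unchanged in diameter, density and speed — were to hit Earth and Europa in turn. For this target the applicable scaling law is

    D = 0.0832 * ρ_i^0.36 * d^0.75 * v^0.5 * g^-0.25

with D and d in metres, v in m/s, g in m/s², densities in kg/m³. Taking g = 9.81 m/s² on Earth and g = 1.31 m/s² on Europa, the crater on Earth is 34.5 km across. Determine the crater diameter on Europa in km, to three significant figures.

D ≈ 57.1 km

All impactor-dependent factors cancel in the ratio, leaving D_Europa/D_Earth = (g_Europa/g_Earth)^-0.25.
(1.31/9.81)^-0.25 = 0.1335^-0.25 = 1.654
D_Europa = 1.654 × 34.5 km = 57.1 km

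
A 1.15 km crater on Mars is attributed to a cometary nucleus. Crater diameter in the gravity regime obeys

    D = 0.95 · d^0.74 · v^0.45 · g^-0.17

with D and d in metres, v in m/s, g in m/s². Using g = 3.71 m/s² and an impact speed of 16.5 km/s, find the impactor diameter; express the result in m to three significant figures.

Rearranging for d: d = [D / (0.95 · 16500^0.45 · 3.71^-0.17)]^(1/0.74).
D = 1150 m.
16500^0.45 = 79.04
3.71^-0.17 = 0.8002
Denominator = 0.95 × 79.04 × 0.8002 = 60.09
D / 60.09 = 1150 / 60.09 = 19.14
d = 19.14^(1/0.74) = 19.14^1.3514 = 54.00 m

d ≈ 54.0 m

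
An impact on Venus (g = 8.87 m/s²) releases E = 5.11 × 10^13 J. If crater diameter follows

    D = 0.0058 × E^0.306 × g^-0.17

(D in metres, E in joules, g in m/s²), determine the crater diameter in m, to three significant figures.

D ≈ 62.7 m

E^0.306 = (5.11 × 10^13)^0.306 = 1.566 × 10^4
g^-0.17 = 8.87^-0.17 = 0.6900
D = 0.0058 × 1.566 × 10^4 × 0.6900 = 62.67 m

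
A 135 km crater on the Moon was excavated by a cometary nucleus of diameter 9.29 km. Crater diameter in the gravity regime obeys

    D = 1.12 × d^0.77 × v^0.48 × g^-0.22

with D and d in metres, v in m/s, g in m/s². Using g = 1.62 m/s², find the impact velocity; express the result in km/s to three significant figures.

v ≈ 20.7 km/s

Rearranging for v: v = [D / (1.12 · 9290^0.77 · 1.62^-0.22)]^(1/0.48).
D = 135000 m.
9290^0.77 = 1136
1.62^-0.22 = 0.8993
Denominator = 1.12 × 1136 × 0.8993 = 1144
D / 1144 = 135000 / 1144 = 118.0
v = 118.0^(1/0.48) = 118.0^2.0833 = 20718 m/s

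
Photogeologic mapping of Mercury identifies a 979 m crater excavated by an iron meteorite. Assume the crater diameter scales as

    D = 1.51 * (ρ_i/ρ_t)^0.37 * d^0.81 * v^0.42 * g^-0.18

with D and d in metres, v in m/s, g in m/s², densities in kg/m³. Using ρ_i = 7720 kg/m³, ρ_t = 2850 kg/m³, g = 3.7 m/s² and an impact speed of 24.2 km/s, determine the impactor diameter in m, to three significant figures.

Rearranging for d: d = [D / (1.51 · (7720/2850)^0.37 · 24200^0.42 · 3.7^-0.18)]^(1/0.81).
(7720/2850)^0.37 = 1.446
24200^0.42 = 69.37
3.7^-0.18 = 0.7902
Denominator = 1.51 × 1.446 × 69.37 × 0.7902 = 119.7
D / 119.7 = 979 / 119.7 = 8.179
d = 8.179^(1/0.81) = 8.179^1.2346 = 13.39 m

d ≈ 13.4 m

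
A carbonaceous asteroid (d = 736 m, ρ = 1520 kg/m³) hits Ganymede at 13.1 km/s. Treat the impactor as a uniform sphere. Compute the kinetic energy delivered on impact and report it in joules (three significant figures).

E ≈ 2.72 × 10^19 J

v = 13100 m/s.
Mass m = (π/6) ρ d³ = (π/6) × 1520 × (736)³ = 3.173 × 10^11 kg
E = ½ m v² = 0.5 × 3.173 × 10^11 × (13100)² = 2.723 × 10^19 J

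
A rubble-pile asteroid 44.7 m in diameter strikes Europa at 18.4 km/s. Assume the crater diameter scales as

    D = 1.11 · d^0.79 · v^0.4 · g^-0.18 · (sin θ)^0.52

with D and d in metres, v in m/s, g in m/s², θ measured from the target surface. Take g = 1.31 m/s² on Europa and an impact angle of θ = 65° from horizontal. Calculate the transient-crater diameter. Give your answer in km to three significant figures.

In SI units: v = 18400 m/s.
d^0.79 = 44.7^0.79 = 20.13
v^0.4 = 18400^0.4 = 50.81
g^-0.18 = 1.31^-0.18 = 0.9526
(sin 65°)^0.52 = 0.9063^0.52 = 0.9501
D = 1.11 × 20.13 × 50.81 × 0.9526 × 0.9501 = 1028 m
   = 1.028 km

D ≈ 1.03 km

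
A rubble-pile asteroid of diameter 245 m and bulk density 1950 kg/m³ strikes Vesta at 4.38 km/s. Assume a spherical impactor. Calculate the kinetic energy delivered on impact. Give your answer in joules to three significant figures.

v = 4380 m/s.
Mass m = (π/6) ρ d³ = (π/6) × 1950 × (245)³ = 1.502 × 10^10 kg
E = ½ m v² = 0.5 × 1.502 × 10^10 × (4380)² = 1.441 × 10^17 J

E ≈ 1.44 × 10^17 J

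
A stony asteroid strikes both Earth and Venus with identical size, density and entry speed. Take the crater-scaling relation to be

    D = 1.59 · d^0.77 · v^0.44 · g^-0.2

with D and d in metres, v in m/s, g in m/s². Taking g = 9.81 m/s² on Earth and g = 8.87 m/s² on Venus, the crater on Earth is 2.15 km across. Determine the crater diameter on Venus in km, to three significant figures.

D ≈ 2.19 km

All impactor-dependent factors cancel in the ratio, leaving D_Venus/D_Earth = (g_Venus/g_Earth)^-0.2.
(8.87/9.81)^-0.2 = 0.9042^-0.2 = 1.020
D_Venus = 1.020 × 2.15 km = 2.19 km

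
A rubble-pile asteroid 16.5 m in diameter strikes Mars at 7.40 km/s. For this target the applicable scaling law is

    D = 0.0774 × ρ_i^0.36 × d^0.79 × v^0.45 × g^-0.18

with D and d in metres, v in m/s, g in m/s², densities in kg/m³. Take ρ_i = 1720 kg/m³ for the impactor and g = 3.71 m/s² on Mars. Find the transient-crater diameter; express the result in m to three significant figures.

In SI units: v = 7400 m/s.
ρ_i^0.36 = 1720^0.36 = 14.61
d^0.79 = 16.5^0.79 = 9.158
v^0.45 = 7400^0.45 = 55.10
g^-0.18 = 3.71^-0.18 = 0.7898
D = 0.0774 × 14.61 × 9.158 × 55.10 × 0.7898 = 450.7 m

D ≈ 451 m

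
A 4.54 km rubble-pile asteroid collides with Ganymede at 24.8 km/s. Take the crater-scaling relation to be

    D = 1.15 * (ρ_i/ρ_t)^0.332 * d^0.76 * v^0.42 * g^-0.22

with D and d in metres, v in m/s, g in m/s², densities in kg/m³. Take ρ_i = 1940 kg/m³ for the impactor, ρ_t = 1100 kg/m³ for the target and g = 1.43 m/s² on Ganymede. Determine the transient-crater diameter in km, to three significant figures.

In SI units: d = 4540 m, v = 24800 m/s.
(ρ_i/ρ_t)^0.332 = (1940/1100)^0.332 = 1.207
d^0.76 = 4540^0.76 = 601.7
v^0.42 = 24800^0.42 = 70.09
g^-0.22 = 1.43^-0.22 = 0.9243
D = 1.15 × 1.207 × 601.7 × 70.09 × 0.9243 = 54107 m
   = 54.11 km

D ≈ 54.1 km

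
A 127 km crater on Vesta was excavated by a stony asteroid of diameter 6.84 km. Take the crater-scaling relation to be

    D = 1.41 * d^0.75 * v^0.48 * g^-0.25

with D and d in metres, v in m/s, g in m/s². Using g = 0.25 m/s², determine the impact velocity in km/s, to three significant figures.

Rearranging for v: v = [D / (1.41 · 6840^0.75 · 0.25^-0.25)]^(1/0.48).
D = 127000 m.
6840^0.75 = 752.1
0.25^-0.25 = 1.414
Denominator = 1.41 × 752.1 × 1.414 = 1499
D / 1499 = 127000 / 1499 = 84.72
v = 84.72^(1/0.48) = 84.72^2.0833 = 10389 m/s

v ≈ 10.4 km/s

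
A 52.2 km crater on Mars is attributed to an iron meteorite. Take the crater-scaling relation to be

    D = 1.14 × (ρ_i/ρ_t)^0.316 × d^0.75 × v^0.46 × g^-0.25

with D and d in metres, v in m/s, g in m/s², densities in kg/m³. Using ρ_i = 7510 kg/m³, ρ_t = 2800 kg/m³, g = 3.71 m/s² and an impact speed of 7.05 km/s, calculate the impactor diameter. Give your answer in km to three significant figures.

d ≈ 7.30 km

Rearranging for d: d = [D / (1.14 · (7510/2800)^0.316 · 7050^0.46 · 3.71^-0.25)]^(1/0.75).
D = 52200 m.
(7510/2800)^0.316 = 1.366
7050^0.46 = 58.91
3.71^-0.25 = 0.7205
Denominator = 1.14 × 1.366 × 58.91 × 0.7205 = 66.10
D / 66.10 = 52200 / 66.10 = 789.7
d = 789.7^(1/0.75) = 789.7^1.3333 = 7298 m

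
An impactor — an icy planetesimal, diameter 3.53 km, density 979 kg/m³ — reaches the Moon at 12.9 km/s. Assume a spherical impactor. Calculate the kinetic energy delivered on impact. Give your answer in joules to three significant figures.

d = 3530 m; v = 12900 m/s.
Mass m = (π/6) ρ d³ = (π/6) × 979 × (3530)³ = 2.255 × 10^13 kg
E = ½ m v² = 0.5 × 2.255 × 10^13 × (12900)² = 1.876 × 10^21 J

E ≈ 1.88 × 10^21 J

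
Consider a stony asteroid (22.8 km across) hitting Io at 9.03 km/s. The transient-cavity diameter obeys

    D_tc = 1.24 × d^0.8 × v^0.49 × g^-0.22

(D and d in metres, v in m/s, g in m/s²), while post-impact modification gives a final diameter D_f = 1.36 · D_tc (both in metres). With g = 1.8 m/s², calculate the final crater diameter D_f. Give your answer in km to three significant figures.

In SI: d = 22800 m, v = 9030 m/s.
d^0.8 = 22800^0.8 = 3064
v^0.49 = 9030^0.49 = 86.75
g^-0.22 = 1.8^-0.22 = 0.8787
D_tc = 1.24 × 3064 × 86.75 × 0.8787 = 2.896 × 10^5 m
D_f = 1.36 × 2.896 × 10^5 = 3.939 × 10^5 m
     = 393.9 km

D_f ≈ 394 km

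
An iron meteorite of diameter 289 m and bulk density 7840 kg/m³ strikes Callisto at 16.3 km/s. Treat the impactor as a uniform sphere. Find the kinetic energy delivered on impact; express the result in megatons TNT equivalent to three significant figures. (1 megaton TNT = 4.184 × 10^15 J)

v = 16300 m/s.
Mass m = (π/6) ρ d³ = (π/6) × 7840 × (289)³ = 9.909 × 10^10 kg
E = ½ m v² = 0.5 × 9.909 × 10^10 × (16300)² = 1.316 × 10^19 J
   = 1.316 × 10^19 / 4.184×10^15 = 3145 Mt

E ≈ 3150 Mt TNT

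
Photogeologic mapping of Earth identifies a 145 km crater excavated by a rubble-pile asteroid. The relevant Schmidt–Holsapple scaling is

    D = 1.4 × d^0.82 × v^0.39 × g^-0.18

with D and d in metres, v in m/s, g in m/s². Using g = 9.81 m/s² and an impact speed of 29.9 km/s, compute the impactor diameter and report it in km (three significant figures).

d ≈ 16.0 km

Rearranging for d: d = [D / (1.4 · 29900^0.39 · 9.81^-0.18)]^(1/0.82).
D = 145000 m.
29900^0.39 = 55.66
9.81^-0.18 = 0.6630
Denominator = 1.4 × 55.66 × 0.6630 = 51.66
D / 51.66 = 145000 / 51.66 = 2807
d = 2807^(1/0.82) = 2807^1.2195 = 16037 m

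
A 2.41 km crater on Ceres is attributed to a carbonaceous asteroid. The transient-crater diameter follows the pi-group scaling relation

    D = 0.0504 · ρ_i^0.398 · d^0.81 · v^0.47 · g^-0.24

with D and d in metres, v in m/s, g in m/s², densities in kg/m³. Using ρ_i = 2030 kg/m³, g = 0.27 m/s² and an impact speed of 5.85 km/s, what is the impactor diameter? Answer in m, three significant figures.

d ≈ 62.8 m

Rearranging for d: d = [D / (0.0504 · 2030^0.398 · 5850^0.47 · 0.27^-0.24)]^(1/0.81).
D = 2410 m.
2030^0.398 = 20.72
5850^0.47 = 58.96
0.27^-0.24 = 1.369
Denominator = 0.0504 × 20.72 × 58.96 × 1.369 = 84.29
D / 84.29 = 2410 / 84.29 = 28.59
d = 28.59^(1/0.81) = 28.59^1.2346 = 62.78 m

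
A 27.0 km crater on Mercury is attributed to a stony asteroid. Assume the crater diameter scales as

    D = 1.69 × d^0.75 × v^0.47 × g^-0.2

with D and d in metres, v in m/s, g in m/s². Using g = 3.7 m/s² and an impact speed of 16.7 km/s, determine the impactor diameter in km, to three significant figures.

d ≈ 1.29 km

Rearranging for d: d = [D / (1.69 · 16700^0.47 · 3.7^-0.2)]^(1/0.75).
D = 27000 m.
16700^0.47 = 96.53
3.7^-0.2 = 0.7698
Denominator = 1.69 × 96.53 × 0.7698 = 125.6
D / 125.6 = 27000 / 125.6 = 215.0
d = 215.0^(1/0.75) = 215.0^1.3333 = 1288 m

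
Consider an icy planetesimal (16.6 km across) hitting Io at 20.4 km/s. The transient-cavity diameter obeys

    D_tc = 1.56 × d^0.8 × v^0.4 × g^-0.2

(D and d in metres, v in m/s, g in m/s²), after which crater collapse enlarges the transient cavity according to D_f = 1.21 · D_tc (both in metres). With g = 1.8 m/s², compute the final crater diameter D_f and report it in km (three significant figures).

In SI: d = 16600 m, v = 20400 m/s.
d^0.8 = 16600^0.8 = 2377
v^0.4 = 20400^0.4 = 52.95
g^-0.2 = 1.8^-0.2 = 0.8891
D_tc = 1.56 × 2377 × 52.95 × 0.8891 = 1.746 × 10^5 m
D_f = 1.21 × 1.746 × 10^5 = 2.113 × 10^5 m
     = 211.3 km

D_f ≈ 211 km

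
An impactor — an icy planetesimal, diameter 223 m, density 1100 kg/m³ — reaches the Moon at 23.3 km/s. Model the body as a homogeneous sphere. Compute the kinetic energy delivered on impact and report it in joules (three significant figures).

E ≈ 1.73 × 10^18 J

v = 23300 m/s.
Mass m = (π/6) ρ d³ = (π/6) × 1100 × (223)³ = 6.387 × 10^9 kg
E = ½ m v² = 0.5 × 6.387 × 10^9 × (23300)² = 1.734 × 10^18 J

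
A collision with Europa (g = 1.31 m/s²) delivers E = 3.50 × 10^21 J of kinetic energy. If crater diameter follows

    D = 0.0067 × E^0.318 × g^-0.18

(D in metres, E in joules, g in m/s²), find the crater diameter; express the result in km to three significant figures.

D ≈ 45.3 km

E^0.318 = (3.50 × 10^21)^0.318 = 7.096 × 10^6
g^-0.18 = 1.31^-0.18 = 0.9526
D = 0.0067 × 7.096 × 10^6 × 0.9526 = 45290 m
   = 45.29 km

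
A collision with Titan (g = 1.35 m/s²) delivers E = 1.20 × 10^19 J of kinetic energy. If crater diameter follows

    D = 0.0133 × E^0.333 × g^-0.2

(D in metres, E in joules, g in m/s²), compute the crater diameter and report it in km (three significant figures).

D ≈ 28.3 km

E^0.333 = (1.20 × 10^19)^0.333 = 2.256 × 10^6
g^-0.2 = 1.35^-0.2 = 0.9417
D = 0.0133 × 2.256 × 10^6 × 0.9417 = 28256 m
   = 28.26 km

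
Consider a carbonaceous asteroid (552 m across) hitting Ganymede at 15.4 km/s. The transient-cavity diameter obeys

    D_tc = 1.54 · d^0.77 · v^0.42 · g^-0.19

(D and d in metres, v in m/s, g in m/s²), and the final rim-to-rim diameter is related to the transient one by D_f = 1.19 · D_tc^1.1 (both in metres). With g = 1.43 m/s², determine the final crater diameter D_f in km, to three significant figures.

D_f ≈ 32.1 km

v = 15400 m/s.
d^0.77 = 552^0.77 = 129.2
v^0.42 = 15400^0.42 = 57.38
g^-0.19 = 1.43^-0.19 = 0.9343
D_tc = 1.54 × 129.2 × 57.38 × 0.9343 = 10670 m
D_f = 1.19 × (10670)^1.1 = 32102 m
     = 32.10 km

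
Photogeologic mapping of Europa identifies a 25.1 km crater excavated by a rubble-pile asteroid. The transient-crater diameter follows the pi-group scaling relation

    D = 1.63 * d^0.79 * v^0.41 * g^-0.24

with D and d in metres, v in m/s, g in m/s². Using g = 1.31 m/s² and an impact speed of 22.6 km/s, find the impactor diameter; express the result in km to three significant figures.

d ≈ 1.19 km

Rearranging for d: d = [D / (1.63 · 22600^0.41 · 1.31^-0.24)]^(1/0.79).
D = 25100 m.
22600^0.41 = 60.98
1.31^-0.24 = 0.9372
Denominator = 1.63 × 60.98 × 0.9372 = 93.16
D / 93.16 = 25100 / 93.16 = 269.4
d = 269.4^(1/0.79) = 269.4^1.2658 = 1192 m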